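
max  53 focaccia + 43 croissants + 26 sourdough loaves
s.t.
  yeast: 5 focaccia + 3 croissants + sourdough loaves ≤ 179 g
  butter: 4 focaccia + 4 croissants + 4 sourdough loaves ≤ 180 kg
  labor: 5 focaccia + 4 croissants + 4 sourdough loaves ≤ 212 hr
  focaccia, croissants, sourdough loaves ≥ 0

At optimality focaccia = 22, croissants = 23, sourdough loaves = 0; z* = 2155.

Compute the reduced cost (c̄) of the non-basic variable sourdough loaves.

Check each constraint at x*: yeast 179/179 (tight); butter 180/180 (tight); labor 202/212 (slack 10).
Slack constraints have shadow price 0 (complementary slackness).
From A_Bᵀ y = c: 5·y_yeast + 4·y_butter = 53; 3·y_yeast + 4·y_butter = 43.
→ y_yeast = 5 and y_butter = 7.
Reduced cost of sourdough loaves: c₃ − yᵀa₃ = 26 − (5·1 + 7·4) = 26 − 33 = -7.

-7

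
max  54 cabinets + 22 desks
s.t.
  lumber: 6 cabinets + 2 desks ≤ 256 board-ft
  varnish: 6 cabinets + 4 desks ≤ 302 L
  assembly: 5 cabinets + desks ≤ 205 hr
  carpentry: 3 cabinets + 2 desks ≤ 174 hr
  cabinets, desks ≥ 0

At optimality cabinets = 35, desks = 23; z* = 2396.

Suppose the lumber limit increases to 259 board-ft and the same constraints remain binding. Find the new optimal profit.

At the optimum: lumber uses 256 of 256 (binding); varnish uses 302 of 302 (binding); assembly uses 198 of 205 (slack = 7); carpentry uses 151 of 174 (slack = 23).
By complementary slackness, y = 0 for the non-binding constraints.
Dual feasibility on the basic columns requires 6·y_lumber + 6·y_varnish = 54, 2·y_lumber + 4·y_varnish = 22.
This yields shadow prices y_lumber = 7, y_varnish = 2.
Δz = y_lumber·Δb = 7 × (3) = 21, so new z* = 2396 + 21 = 2417.

2417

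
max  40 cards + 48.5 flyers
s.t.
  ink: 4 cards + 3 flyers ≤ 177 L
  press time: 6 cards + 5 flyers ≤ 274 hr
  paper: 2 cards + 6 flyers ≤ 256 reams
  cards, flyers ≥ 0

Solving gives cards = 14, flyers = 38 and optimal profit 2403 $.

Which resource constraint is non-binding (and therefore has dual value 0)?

ink: 170/177 (slack 7)
press time: 274/274 (binding)
paper: 256/256 (binding)
By complementary slackness, a constraint with positive slack has shadow price 0 → ink.

ink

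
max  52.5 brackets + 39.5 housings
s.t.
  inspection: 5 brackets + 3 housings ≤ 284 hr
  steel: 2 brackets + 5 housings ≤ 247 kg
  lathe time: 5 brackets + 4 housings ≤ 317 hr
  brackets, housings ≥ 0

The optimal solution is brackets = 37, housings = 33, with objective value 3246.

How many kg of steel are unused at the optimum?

8

steel used = 2·37 + 5·33 = 239; slack = 247 − 239 = 8.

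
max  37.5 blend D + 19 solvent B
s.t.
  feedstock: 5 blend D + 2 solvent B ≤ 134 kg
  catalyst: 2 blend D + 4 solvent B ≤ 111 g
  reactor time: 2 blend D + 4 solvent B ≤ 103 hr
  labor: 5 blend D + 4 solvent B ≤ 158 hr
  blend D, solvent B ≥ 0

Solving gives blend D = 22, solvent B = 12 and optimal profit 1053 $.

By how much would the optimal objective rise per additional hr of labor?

2

At the optimum: feedstock uses 134 of 134 (binding); catalyst uses 92 of 111 (slack = 19); reactor time uses 92 of 103 (slack = 11); labor uses 158 of 158 (binding).
By complementary slackness, y = 0 for the non-binding constraints.
From A_Bᵀ y = c: 5·y_feedstock + 5·y_labor = 37.5; 2·y_feedstock + 4·y_labor = 19.
→ y_feedstock = 5.5 and y_labor = 2.
Shadow price of labor = 2.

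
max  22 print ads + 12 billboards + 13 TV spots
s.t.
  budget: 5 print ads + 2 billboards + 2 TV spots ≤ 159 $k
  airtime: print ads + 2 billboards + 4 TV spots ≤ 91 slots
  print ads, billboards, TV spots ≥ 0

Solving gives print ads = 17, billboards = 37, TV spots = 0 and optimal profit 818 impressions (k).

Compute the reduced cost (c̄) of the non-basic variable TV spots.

-3

At the optimum: budget uses 159 of 159 (binding); airtime uses 91 of 91 (binding).
From A_Bᵀ y = c: 5·y_budget + 1·y_airtime = 22; 2·y_budget + 2·y_airtime = 12.
Solving: y_budget = 4, y_airtime = 2.
Reduced cost of TV spots: c₃ − yᵀa₃ = 13 − (4·2 + 2·4) = 13 − 16 = -3.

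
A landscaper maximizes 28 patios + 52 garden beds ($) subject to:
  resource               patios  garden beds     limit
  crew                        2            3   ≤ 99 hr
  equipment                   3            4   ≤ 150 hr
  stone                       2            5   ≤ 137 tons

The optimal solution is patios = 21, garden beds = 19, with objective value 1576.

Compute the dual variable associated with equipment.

Check each constraint at x*: crew 99/99 (tight); equipment 139/150 (slack 11); stone 137/137 (tight).
Since equipment is not tight, its dual is 0.
The binding rows give the dual system: 2·y_crew + 2·y_stone = 28 and 3·y_crew + 5·y_stone = 52.
This yields shadow prices y_crew = 9, y_stone = 5.
Shadow price of equipment = 0.

0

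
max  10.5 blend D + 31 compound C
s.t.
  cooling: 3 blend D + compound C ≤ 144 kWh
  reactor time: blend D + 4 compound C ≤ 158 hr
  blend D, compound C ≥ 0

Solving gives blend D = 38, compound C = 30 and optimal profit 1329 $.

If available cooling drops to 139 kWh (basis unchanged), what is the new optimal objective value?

At the optimum: cooling uses 144 of 144 (binding); reactor time uses 158 of 158 (binding).
The binding rows give the dual system: 3·y_cooling + 1·y_reactor time = 10.5 and 1·y_cooling + 4·y_reactor time = 31.
Solving: y_cooling = 1, y_reactor time = 7.5.
Δz = y_cooling·Δb = 1 × (-5) = -5, so new z* = 1329 − 5 = 1324.

1324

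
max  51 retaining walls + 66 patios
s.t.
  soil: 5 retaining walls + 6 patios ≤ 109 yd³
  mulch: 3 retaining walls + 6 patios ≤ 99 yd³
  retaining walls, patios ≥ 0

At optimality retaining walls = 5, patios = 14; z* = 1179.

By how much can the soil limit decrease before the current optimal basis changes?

Binding constraints: soil, mulch. The basis is B = [[5,6],[3,6]] with det 12.
Per unit decrease in soil, x* moves by d = (-0.5, 0.25).
The basis stays optimal until retaining walls reaches 0; allowable decrease = 10 yd³.

10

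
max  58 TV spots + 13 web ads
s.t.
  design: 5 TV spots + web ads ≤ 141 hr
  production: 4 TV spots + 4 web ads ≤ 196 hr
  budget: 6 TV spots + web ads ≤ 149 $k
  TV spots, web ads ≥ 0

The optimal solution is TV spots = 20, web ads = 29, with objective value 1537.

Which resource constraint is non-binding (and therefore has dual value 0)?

design: 129/141 (slack 12)
production: 196/196 (binding)
budget: 149/149 (binding)
By complementary slackness, a constraint with positive slack has shadow price 0 → design.

design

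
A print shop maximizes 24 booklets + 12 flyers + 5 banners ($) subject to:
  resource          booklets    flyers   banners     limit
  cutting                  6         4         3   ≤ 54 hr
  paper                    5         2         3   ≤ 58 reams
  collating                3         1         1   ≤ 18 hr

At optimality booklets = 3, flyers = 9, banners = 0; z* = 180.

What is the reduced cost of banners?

-5

Check each constraint at x*: cutting 54/54 (tight); paper 33/58 (slack 25); collating 18/18 (tight).
By complementary slackness, y = 0 for the non-binding constraint.
The binding rows give the dual system: 6·y_cutting + 3·y_collating = 24 and 4·y_cutting + 1·y_collating = 12.
→ y_cutting = 2 and y_collating = 4.
Reduced cost of banners: c₃ − yᵀa₃ = 5 − (2·3 + 4·1) = 5 − 10 = -5.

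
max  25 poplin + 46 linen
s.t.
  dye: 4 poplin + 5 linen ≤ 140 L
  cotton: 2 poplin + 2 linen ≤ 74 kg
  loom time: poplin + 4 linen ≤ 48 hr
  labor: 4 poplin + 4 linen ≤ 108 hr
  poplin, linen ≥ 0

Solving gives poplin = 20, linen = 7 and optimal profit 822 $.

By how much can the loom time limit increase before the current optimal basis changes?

Binding constraints: loom time, labor. The basis is B = [[1,4],[4,4]] with det -12.
Per unit increase in loom time, x* moves by d = (-0.3333, 0.3333).
The basis stays optimal until poplin reaches 0; allowable increase = 60 hr.

60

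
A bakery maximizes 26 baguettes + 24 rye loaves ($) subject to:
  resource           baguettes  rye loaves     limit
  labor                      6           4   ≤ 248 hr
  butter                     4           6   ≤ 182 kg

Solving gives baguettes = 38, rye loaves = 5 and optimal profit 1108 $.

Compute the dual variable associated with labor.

Both labor and butter are binding at x*.
The binding rows give the dual system: 6·y_labor + 4·y_butter = 26 and 4·y_labor + 6·y_butter = 24.
→ y_labor = 3 and y_butter = 2.
Shadow price of labor = 3.

3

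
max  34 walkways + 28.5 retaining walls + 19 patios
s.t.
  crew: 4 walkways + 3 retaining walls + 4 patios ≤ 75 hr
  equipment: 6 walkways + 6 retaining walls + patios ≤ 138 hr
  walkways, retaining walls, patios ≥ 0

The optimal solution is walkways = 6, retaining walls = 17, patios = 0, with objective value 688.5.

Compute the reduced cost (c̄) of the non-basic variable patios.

-5

Check each constraint at x*: crew 75/75 (tight); equipment 138/138 (tight).
Dual feasibility on the basic columns requires 4·y_crew + 6·y_equipment = 34, 3·y_crew + 6·y_equipment = 28.5.
Solving: y_crew = 5.5, y_equipment = 2.
Reduced cost of patios: c₃ − yᵀa₃ = 19 − (5.5·4 + 2·1) = 19 − 24 = -5.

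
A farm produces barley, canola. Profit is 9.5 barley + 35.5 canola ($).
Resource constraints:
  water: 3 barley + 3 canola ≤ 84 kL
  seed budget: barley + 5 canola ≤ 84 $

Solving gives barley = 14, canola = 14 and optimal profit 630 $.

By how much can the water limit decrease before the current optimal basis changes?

33.6

Binding constraints: water, seed budget. The basis is B = [[3,3],[1,5]] with det 12.
Per unit decrease in water, x* moves by d = (-0.4167, 0.0833).
The basis stays optimal until barley reaches 0; allowable decrease = 33.6 kL.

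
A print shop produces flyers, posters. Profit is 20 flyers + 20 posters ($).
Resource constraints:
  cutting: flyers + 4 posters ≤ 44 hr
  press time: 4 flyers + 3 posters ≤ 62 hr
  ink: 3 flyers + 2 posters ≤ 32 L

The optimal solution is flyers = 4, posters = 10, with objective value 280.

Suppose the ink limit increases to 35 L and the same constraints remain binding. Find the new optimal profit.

298

At the optimum: cutting uses 44 of 44 (binding); press time uses 46 of 62 (slack = 16); ink uses 32 of 32 (binding).
Slack constraints have shadow price 0 (complementary slackness).
The binding rows give the dual system: 1·y_cutting + 3·y_ink = 20 and 4·y_cutting + 2·y_ink = 20.
This yields shadow prices y_cutting = 2, y_ink = 6.
Δz = y_ink·Δb = 6 × (3) = 18, so new z* = 280 + 18 = 298.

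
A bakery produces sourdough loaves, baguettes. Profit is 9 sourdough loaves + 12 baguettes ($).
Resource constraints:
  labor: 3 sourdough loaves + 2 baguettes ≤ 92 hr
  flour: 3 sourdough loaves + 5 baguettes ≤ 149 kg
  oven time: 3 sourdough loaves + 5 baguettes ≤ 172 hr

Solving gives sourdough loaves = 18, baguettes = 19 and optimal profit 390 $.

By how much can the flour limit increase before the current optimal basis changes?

23

Binding constraints: labor, flour. The basis is B = [[3,2],[3,5]] with det 9.
Per unit increase in flour, x* moves by d = (-0.2222, 0.3333).
The basis stays optimal until oven time becomes binding; allowable increase = 23 kg.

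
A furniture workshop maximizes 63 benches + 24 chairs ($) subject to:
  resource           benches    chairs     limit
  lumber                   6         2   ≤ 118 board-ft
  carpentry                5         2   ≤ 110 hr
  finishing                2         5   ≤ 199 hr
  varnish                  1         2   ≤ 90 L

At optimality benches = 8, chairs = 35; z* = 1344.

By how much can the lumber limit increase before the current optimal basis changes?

14

Binding constraints: lumber, carpentry. The basis is B = [[6,2],[5,2]] with det 2.
Per unit increase in lumber, x* moves by d = (1, -2.5).
The basis stays optimal until chairs reaches 0; allowable increase = 14 board-ft.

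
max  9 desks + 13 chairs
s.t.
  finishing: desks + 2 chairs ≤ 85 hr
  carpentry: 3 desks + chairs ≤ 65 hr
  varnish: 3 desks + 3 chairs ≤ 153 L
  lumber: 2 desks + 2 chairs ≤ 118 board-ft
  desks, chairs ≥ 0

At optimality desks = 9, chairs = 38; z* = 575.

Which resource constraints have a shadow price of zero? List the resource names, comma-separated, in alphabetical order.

lumber, varnish

finishing: 85/85 (binding)
carpentry: 65/65 (binding)
varnish: 141/153 (slack 12)
lumber: 94/118 (slack 24)
By complementary slackness, a constraint with positive slack has shadow price 0 → lumber, varnish.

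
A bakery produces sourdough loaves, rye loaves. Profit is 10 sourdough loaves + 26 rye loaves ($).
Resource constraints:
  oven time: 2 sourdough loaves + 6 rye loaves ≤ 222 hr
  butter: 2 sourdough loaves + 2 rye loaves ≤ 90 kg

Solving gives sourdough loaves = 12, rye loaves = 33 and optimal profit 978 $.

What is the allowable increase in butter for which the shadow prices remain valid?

132

Binding constraints: oven time, butter. The basis is B = [[2,6],[2,2]] with det -8.
Per unit increase in butter, x* moves by d = (0.75, -0.25).
The basis stays optimal until rye loaves reaches 0; allowable increase = 132 kg.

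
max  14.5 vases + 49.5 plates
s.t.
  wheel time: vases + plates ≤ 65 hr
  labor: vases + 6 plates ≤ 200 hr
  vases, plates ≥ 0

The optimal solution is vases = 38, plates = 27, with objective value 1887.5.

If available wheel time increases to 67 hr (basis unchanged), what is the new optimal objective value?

1902.5

Both wheel time and labor are binding at x*.
The binding rows give the dual system: 1·y_wheel time + 1·y_labor = 14.5 and 1·y_wheel time + 6·y_labor = 49.5.
This yields shadow prices y_wheel time = 7.5, y_labor = 7.
Δz = y_wheel time·Δb = 7.5 × (2) = 15, so new z* = 1887.5 + 15 = 1902.5.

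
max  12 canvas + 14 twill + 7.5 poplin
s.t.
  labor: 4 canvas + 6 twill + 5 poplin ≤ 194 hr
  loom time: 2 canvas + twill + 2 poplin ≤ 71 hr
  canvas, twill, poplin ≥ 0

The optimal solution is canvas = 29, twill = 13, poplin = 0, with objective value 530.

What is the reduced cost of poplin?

-6.5

Both labor and loom time are binding at x*.
The binding rows give the dual system: 4·y_labor + 2·y_loom time = 12 and 6·y_labor + 1·y_loom time = 14.
Solving: y_labor = 2, y_loom time = 2.
Reduced cost of poplin: c₃ − yᵀa₃ = 7.5 − (2·5 + 2·2) = 7.5 − 14 = -6.5.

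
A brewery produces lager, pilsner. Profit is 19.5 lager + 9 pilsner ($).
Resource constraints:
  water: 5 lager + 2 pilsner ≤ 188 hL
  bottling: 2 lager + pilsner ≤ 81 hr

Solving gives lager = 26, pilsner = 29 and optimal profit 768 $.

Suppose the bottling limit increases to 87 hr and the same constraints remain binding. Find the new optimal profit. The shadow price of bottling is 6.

Δb = 6, so new z* = 768 + (6)·(6) = 768 + 36 = 804.

804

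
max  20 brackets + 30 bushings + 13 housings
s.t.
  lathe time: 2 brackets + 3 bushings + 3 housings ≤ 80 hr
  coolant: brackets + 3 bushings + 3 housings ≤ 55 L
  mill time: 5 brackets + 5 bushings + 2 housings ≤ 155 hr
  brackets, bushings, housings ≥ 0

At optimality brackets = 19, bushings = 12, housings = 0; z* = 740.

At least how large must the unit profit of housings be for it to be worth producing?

Binding: coolant and mill time. Non-binding: lathe time (6 unused).
Since lathe time is not tight, its dual is 0.
From A_Bᵀ y = c: 1·y_coolant + 5·y_mill time = 20; 3·y_coolant + 5·y_mill time = 30.
→ y_coolant = 5 and y_mill time = 3.
housings enters the basis when its profit ≥ yᵀa₃ = 5·3 + 3·2 = 21.

21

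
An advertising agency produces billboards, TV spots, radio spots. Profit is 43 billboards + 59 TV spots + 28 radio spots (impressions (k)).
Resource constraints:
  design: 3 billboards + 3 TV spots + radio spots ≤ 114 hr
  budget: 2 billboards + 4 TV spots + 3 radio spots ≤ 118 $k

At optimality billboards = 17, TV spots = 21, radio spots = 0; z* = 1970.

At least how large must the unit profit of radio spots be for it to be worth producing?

At the optimum: design uses 114 of 114 (binding); budget uses 118 of 118 (binding).
The binding rows give the dual system: 3·y_design + 2·y_budget = 43 and 3·y_design + 4·y_budget = 59.
This yields shadow prices y_design = 9, y_budget = 8.
radio spots enters the basis when its profit ≥ yᵀa₃ = 9·1 + 8·3 = 33.

33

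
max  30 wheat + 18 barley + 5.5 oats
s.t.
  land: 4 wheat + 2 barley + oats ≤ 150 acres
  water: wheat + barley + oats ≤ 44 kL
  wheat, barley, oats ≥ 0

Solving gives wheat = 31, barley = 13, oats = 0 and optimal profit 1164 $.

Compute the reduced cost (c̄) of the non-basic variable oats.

Both land and water are binding at x*.
From A_Bᵀ y = c: 4·y_land + 1·y_water = 30; 2·y_land + 1·y_water = 18.
Solving: y_land = 6, y_water = 6.
Reduced cost of oats: c₃ − yᵀa₃ = 5.5 − (6·1 + 6·1) = 5.5 − 12 = -6.5.

-6.5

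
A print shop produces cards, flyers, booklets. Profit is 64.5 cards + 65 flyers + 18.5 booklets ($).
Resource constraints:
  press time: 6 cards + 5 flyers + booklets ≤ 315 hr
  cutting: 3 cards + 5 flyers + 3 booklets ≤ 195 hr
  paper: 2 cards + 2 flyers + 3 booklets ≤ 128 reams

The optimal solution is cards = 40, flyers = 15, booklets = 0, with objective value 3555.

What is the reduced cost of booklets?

-3.5

At the optimum: press time uses 315 of 315 (binding); cutting uses 195 of 195 (binding); paper uses 110 of 128 (slack = 18).
By complementary slackness, y = 0 for the non-binding constraint.
The binding rows give the dual system: 6·y_press time + 3·y_cutting = 64.5 and 5·y_press time + 5·y_cutting = 65.
→ y_press time = 8.5 and y_cutting = 4.5.
Reduced cost of booklets: c₃ − yᵀa₃ = 18.5 − (8.5·1 + 4.5·3) = 18.5 − 22 = -3.5.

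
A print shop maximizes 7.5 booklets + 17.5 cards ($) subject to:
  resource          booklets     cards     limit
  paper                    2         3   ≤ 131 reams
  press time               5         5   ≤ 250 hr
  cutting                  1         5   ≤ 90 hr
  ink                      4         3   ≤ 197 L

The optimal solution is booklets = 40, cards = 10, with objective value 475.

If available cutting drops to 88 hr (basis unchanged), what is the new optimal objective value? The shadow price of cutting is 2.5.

Δb = -2, so new z* = 475 + (2.5)·(-2) = 475 − 5 = 470.

470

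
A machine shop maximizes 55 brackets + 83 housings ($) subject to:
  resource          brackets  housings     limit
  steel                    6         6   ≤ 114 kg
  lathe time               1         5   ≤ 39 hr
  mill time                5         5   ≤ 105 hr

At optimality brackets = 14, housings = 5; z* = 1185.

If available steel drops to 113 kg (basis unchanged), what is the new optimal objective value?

Check each constraint at x*: steel 114/114 (tight); lathe time 39/39 (tight); mill time 95/105 (slack 10).
Slack constraints have shadow price 0 (complementary slackness).
From A_Bᵀ y = c: 6·y_steel + 1·y_lathe time = 55; 6·y_steel + 5·y_lathe time = 83.
This yields shadow prices y_steel = 8, y_lathe time = 7.
Δz = y_steel·Δb = 8 × (-1) = -8, so new z* = 1185 − 8 = 1177.

1177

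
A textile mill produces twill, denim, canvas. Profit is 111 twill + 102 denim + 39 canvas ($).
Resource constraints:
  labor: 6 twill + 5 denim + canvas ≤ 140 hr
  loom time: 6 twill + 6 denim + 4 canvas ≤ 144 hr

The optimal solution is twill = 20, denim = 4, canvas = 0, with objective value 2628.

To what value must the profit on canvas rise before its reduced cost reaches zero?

47

At the optimum: labor uses 140 of 140 (binding); loom time uses 144 of 144 (binding).
The binding rows give the dual system: 6·y_labor + 6·y_loom time = 111 and 5·y_labor + 6·y_loom time = 102.
This yields shadow prices y_labor = 9, y_loom time = 9.5.
canvas enters the basis when its profit ≥ yᵀa₃ = 9·1 + 9.5·4 = 47.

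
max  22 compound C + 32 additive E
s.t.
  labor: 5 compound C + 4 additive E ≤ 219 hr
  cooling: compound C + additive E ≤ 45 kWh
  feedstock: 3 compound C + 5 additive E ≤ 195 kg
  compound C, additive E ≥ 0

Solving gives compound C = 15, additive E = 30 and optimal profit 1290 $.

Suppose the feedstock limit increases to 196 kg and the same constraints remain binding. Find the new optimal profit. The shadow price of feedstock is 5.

Δb = 1, so new z* = 1290 + (5)·(1) = 1290 + 5 = 1295.

1295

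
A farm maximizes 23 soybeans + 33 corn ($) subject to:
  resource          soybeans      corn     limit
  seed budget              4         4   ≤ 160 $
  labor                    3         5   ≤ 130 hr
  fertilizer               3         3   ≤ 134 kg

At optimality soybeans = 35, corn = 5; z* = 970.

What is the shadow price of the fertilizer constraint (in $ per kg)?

Check each constraint at x*: seed budget 160/160 (tight); labor 130/130 (tight); fertilizer 120/134 (slack 14).
Slack constraints have shadow price 0 (complementary slackness).
The binding rows give the dual system: 4·y_seed budget + 3·y_labor = 23 and 4·y_seed budget + 5·y_labor = 33.
→ y_seed budget = 2 and y_labor = 5.
Shadow price of fertilizer = 0.

0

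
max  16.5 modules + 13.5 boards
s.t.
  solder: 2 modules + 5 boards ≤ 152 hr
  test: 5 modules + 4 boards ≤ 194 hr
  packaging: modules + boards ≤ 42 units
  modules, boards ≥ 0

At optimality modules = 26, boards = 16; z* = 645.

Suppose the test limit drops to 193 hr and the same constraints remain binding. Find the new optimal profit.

At the optimum: solder uses 132 of 152 (slack = 20); test uses 194 of 194 (binding); packaging uses 42 of 42 (binding).
By complementary slackness, y = 0 for the non-binding constraint.
Dual feasibility on the basic columns requires 5·y_test + 1·y_packaging = 16.5, 4·y_test + 1·y_packaging = 13.5.
Solving: y_test = 3, y_packaging = 1.5.
Δz = y_test·Δb = 3 × (-1) = -3, so new z* = 645 − 3 = 642.

642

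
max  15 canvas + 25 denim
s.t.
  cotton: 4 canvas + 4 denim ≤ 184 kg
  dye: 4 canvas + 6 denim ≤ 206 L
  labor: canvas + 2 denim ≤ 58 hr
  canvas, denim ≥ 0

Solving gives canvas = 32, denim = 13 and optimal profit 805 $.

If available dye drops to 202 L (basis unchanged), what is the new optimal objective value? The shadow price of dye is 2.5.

795

Δb = -4, so new z* = 805 + (2.5)·(-4) = 805 − 10 = 795.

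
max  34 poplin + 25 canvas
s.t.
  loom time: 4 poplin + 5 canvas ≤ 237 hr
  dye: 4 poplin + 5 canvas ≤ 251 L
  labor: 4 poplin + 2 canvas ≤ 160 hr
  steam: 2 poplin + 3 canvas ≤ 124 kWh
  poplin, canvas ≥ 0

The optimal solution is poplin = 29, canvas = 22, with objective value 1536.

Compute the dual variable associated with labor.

6.5

At the optimum: loom time uses 226 of 237 (slack = 11); dye uses 226 of 251 (slack = 25); labor uses 160 of 160 (binding); steam uses 124 of 124 (binding).
Slack constraints have shadow price 0 (complementary slackness).
From A_Bᵀ y = c: 4·y_labor + 2·y_steam = 34; 2·y_labor + 3·y_steam = 25.
→ y_labor = 6.5 and y_steam = 4.
Shadow price of labor = 6.5.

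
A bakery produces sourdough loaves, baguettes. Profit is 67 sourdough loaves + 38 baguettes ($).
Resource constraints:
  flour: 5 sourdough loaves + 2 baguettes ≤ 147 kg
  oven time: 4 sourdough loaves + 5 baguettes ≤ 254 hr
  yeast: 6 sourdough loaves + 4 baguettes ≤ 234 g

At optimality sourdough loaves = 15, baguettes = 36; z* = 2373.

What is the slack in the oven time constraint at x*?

oven time used = 4·15 + 5·36 = 240; slack = 254 − 240 = 14.

14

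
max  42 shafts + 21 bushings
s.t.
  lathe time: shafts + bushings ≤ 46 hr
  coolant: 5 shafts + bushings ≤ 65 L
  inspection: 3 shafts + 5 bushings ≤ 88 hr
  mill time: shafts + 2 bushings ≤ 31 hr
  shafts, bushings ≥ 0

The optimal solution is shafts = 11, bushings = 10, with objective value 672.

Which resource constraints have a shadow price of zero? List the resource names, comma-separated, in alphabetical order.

lathe time: 21/46 (slack 25)
coolant: 65/65 (binding)
inspection: 83/88 (slack 5)
mill time: 31/31 (binding)
By complementary slackness, a constraint with positive slack has shadow price 0 → inspection, lathe time.

inspection, lathe time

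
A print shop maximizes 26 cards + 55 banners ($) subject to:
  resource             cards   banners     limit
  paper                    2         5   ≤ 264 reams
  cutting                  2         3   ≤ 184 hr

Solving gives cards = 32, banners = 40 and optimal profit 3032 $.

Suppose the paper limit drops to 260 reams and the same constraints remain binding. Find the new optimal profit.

At the optimum: paper uses 264 of 264 (binding); cutting uses 184 of 184 (binding).
Dual feasibility on the basic columns requires 2·y_paper + 2·y_cutting = 26, 5·y_paper + 3·y_cutting = 55.
→ y_paper = 8 and y_cutting = 5.
Δz = y_paper·Δb = 8 × (-4) = -32, so new z* = 3032 − 32 = 3000.

3000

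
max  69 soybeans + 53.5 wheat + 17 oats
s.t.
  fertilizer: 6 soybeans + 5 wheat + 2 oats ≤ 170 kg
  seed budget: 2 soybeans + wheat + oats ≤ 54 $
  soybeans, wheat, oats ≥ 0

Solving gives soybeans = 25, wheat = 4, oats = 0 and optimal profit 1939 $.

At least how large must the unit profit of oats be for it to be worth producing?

25

Both fertilizer and seed budget are binding at x*.
From A_Bᵀ y = c: 6·y_fertilizer + 2·y_seed budget = 69; 5·y_fertilizer + 1·y_seed budget = 53.5.
→ y_fertilizer = 9.5 and y_seed budget = 6.
oats enters the basis when its profit ≥ yᵀa₃ = 9.5·2 + 6·1 = 25.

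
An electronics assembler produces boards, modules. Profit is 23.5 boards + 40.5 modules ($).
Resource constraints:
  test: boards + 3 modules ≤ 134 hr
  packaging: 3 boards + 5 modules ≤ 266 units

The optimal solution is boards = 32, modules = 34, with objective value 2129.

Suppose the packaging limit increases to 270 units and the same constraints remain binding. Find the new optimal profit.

2159

At the optimum: test uses 134 of 134 (binding); packaging uses 266 of 266 (binding).
Dual feasibility on the basic columns requires 1·y_test + 3·y_packaging = 23.5, 3·y_test + 5·y_packaging = 40.5.
→ y_test = 1 and y_packaging = 7.5.
Δz = y_packaging·Δb = 7.5 × (4) = 30, so new z* = 2129 + 30 = 2159.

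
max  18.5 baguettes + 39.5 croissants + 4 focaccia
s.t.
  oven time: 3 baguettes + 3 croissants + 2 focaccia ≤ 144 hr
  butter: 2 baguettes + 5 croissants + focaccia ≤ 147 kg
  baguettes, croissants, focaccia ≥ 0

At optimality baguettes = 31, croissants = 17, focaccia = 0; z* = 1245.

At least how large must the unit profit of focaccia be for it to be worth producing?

10

Check each constraint at x*: oven time 144/144 (tight); butter 147/147 (tight).
Dual feasibility on the basic columns requires 3·y_oven time + 2·y_butter = 18.5, 3·y_oven time + 5·y_butter = 39.5.
Solving: y_oven time = 1.5, y_butter = 7.
focaccia enters the basis when its profit ≥ yᵀa₃ = 1.5·2 + 7·1 = 10.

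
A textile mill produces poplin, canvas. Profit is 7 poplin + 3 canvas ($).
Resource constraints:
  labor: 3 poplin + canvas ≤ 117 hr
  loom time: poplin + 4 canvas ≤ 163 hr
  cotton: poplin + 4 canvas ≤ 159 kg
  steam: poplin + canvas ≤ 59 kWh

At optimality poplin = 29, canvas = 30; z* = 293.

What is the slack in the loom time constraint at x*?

loom time used = 1·29 + 4·30 = 149; slack = 163 − 149 = 14.

14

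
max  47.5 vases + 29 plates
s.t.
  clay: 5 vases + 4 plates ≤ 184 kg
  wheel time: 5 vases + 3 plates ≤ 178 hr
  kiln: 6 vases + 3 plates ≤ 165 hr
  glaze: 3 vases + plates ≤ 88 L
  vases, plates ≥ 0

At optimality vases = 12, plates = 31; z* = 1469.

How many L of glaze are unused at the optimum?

21

glaze used = 3·12 + 1·31 = 67; slack = 88 − 67 = 21.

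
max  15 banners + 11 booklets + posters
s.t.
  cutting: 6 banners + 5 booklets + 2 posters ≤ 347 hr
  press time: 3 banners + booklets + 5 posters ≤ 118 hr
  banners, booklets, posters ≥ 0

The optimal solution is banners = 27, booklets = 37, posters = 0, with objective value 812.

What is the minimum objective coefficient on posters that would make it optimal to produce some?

Both cutting and press time are binding at x*.
From A_Bᵀ y = c: 6·y_cutting + 3·y_press time = 15; 5·y_cutting + 1·y_press time = 11.
→ y_cutting = 2 and y_press time = 1.
posters enters the basis when its profit ≥ yᵀa₃ = 2·2 + 1·5 = 9.

9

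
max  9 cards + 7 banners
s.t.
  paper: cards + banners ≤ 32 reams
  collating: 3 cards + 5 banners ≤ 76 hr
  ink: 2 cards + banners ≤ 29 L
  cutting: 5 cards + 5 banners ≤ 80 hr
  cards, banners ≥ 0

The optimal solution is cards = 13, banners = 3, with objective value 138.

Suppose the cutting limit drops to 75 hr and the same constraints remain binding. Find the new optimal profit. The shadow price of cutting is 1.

133

Δb = -5, so new z* = 138 + (1)·(-5) = 138 − 5 = 133.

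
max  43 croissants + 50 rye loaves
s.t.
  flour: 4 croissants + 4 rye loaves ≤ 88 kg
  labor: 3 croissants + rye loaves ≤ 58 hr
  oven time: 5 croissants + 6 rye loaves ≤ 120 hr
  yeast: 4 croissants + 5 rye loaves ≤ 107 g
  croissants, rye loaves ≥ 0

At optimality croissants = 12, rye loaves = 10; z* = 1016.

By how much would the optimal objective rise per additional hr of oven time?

Check each constraint at x*: flour 88/88 (tight); labor 46/58 (slack 12); oven time 120/120 (tight); yeast 98/107 (slack 9).
Since labor, yeast are not tight, their duals are 0.
Dual feasibility on the basic columns requires 4·y_flour + 5·y_oven time = 43, 4·y_flour + 6·y_oven time = 50.
Solving: y_flour = 2, y_oven time = 7.
Shadow price of oven time = 7.

7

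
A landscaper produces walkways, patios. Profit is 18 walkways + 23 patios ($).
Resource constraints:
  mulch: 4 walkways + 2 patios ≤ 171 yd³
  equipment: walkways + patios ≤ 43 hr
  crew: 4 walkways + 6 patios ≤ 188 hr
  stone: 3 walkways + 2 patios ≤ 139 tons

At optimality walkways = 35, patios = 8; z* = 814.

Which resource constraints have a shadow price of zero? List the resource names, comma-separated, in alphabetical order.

mulch: 156/171 (slack 15)
equipment: 43/43 (binding)
crew: 188/188 (binding)
stone: 121/139 (slack 18)
By complementary slackness, a constraint with positive slack has shadow price 0 → mulch, stone.

mulch, stone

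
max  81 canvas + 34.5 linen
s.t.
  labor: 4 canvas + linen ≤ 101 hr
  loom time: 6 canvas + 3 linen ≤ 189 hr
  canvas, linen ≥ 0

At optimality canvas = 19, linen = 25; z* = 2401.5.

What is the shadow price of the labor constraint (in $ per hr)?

6

Check each constraint at x*: labor 101/101 (tight); loom time 189/189 (tight).
From A_Bᵀ y = c: 4·y_labor + 6·y_loom time = 81; 1·y_labor + 3·y_loom time = 34.5.
This yields shadow prices y_labor = 6, y_loom time = 9.5.
Shadow price of labor = 6.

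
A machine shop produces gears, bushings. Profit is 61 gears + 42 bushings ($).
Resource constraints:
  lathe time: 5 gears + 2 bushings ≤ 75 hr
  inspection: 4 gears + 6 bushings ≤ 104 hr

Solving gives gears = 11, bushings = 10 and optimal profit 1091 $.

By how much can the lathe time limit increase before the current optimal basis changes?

55

Binding constraints: lathe time, inspection. The basis is B = [[5,2],[4,6]] with det 22.
Per unit increase in lathe time, x* moves by d = (0.2727, -0.1818).
The basis stays optimal until bushings reaches 0; allowable increase = 55 hr.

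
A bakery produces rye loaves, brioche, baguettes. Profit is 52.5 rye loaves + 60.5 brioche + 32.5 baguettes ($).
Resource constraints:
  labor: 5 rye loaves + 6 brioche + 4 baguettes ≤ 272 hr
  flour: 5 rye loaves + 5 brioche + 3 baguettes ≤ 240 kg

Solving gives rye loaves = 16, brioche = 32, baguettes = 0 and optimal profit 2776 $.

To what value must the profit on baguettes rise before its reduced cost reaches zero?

39.5

Both labor and flour are binding at x*.
The binding rows give the dual system: 5·y_labor + 5·y_flour = 52.5 and 6·y_labor + 5·y_flour = 60.5.
Solving: y_labor = 8, y_flour = 2.5.
baguettes enters the basis when its profit ≥ yᵀa₃ = 8·4 + 2.5·3 = 39.5.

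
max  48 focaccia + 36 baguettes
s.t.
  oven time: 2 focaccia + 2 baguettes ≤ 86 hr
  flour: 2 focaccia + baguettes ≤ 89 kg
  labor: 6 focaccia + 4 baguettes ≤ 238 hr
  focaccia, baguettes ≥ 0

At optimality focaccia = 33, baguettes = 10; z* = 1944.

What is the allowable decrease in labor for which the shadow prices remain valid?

66

Binding constraints: oven time, labor. The basis is B = [[2,2],[6,4]] with det -4.
Per unit decrease in labor, x* moves by d = (-0.5, 0.5).
The basis stays optimal until focaccia reaches 0; allowable decrease = 66 hr.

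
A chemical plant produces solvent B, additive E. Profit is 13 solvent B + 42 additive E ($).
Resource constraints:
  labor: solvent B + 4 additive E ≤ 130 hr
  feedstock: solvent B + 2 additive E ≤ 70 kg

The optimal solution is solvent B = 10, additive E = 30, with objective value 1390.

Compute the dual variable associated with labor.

Both labor and feedstock are binding at x*.
Dual feasibility on the basic columns requires 1·y_labor + 1·y_feedstock = 13, 4·y_labor + 2·y_feedstock = 42.
Solving: y_labor = 8, y_feedstock = 5.
Shadow price of labor = 8.

8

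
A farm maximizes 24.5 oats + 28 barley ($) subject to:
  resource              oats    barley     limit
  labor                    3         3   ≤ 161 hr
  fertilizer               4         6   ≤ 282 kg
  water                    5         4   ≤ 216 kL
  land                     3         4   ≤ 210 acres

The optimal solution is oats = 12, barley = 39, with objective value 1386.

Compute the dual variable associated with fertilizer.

3

Check each constraint at x*: labor 153/161 (slack 8); fertilizer 282/282 (tight); water 216/216 (tight); land 192/210 (slack 18).
Slack constraints have shadow price 0 (complementary slackness).
The binding rows give the dual system: 4·y_fertilizer + 5·y_water = 24.5 and 6·y_fertilizer + 4·y_water = 28.
Solving: y_fertilizer = 3, y_water = 2.5.
Shadow price of fertilizer = 3.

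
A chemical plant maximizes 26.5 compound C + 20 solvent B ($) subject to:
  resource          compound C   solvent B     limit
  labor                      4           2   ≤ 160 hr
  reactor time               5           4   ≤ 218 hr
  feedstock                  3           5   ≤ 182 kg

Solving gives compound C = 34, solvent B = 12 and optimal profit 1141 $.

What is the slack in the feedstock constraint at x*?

20

feedstock used = 3·34 + 5·12 = 162; slack = 182 − 162 = 20.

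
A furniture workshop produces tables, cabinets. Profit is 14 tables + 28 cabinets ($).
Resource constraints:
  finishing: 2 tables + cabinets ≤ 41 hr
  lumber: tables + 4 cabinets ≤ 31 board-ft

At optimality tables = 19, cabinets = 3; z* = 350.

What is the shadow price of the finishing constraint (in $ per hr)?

Both finishing and lumber are binding at x*.
The binding rows give the dual system: 2·y_finishing + 1·y_lumber = 14 and 1·y_finishing + 4·y_lumber = 28.
Solving: y_finishing = 4, y_lumber = 6.
Shadow price of finishing = 4.

4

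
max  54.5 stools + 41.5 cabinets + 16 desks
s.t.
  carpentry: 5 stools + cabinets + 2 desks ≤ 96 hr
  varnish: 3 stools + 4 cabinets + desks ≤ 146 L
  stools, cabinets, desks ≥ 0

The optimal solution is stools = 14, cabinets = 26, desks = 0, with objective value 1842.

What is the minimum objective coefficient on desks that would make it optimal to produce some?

20

At the optimum: carpentry uses 96 of 96 (binding); varnish uses 146 of 146 (binding).
From A_Bᵀ y = c: 5·y_carpentry + 3·y_varnish = 54.5; 1·y_carpentry + 4·y_varnish = 41.5.
Solving: y_carpentry = 5.5, y_varnish = 9.
desks enters the basis when its profit ≥ yᵀa₃ = 5.5·2 + 9·1 = 20.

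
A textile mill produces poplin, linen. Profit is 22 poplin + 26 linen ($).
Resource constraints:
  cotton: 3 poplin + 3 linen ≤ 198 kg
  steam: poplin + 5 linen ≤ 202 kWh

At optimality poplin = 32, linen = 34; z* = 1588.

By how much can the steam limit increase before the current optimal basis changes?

Binding constraints: cotton, steam. The basis is B = [[3,3],[1,5]] with det 12.
Per unit increase in steam, x* moves by d = (-0.25, 0.25).
The basis stays optimal until poplin reaches 0; allowable increase = 128 kWh.

128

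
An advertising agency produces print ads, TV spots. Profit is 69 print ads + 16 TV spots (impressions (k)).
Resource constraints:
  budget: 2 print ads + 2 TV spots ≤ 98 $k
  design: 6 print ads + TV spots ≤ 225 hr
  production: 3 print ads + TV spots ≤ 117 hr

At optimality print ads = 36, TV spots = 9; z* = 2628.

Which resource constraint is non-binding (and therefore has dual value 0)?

budget

budget: 90/98 (slack 8)
design: 225/225 (binding)
production: 117/117 (binding)
By complementary slackness, a constraint with positive slack has shadow price 0 → budget.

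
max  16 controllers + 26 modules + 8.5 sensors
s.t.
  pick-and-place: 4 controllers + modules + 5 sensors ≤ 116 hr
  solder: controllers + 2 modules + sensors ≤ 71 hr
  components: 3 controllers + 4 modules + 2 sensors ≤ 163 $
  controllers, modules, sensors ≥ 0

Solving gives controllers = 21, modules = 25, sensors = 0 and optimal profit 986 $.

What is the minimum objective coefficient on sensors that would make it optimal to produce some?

At the optimum: pick-and-place uses 109 of 116 (slack = 7); solder uses 71 of 71 (binding); components uses 163 of 163 (binding).
By complementary slackness, y = 0 for the non-binding constraint.
From A_Bᵀ y = c: 1·y_solder + 3·y_components = 16; 2·y_solder + 4·y_components = 26.
→ y_solder = 7 and y_components = 3.
sensors enters the basis when its profit ≥ yᵀa₃ = 7·1 + 3·2 = 13.

13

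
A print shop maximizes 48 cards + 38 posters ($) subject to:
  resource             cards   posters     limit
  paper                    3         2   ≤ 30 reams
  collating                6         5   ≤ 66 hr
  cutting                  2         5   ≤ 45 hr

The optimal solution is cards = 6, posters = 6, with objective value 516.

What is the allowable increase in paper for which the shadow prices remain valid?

Binding constraints: paper, collating. The basis is B = [[3,2],[6,5]] with det 3.
Per unit increase in paper, x* moves by d = (1.6667, -2).
The basis stays optimal until posters reaches 0; allowable increase = 3 reams.

3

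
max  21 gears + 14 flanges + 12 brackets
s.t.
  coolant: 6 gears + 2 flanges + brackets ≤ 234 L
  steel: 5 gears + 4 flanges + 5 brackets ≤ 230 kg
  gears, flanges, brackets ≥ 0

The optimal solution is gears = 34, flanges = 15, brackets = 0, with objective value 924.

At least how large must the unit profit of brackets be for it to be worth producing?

16

Both coolant and steel are binding at x*.
From A_Bᵀ y = c: 6·y_coolant + 5·y_steel = 21; 2·y_coolant + 4·y_steel = 14.
This yields shadow prices y_coolant = 1, y_steel = 3.
brackets enters the basis when its profit ≥ yᵀa₃ = 1·1 + 3·5 = 16.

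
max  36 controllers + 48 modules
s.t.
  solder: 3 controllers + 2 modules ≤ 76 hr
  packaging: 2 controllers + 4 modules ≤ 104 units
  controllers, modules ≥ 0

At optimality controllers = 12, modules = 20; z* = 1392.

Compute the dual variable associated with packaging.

Both solder and packaging are binding at x*.
The binding rows give the dual system: 3·y_solder + 2·y_packaging = 36 and 2·y_solder + 4·y_packaging = 48.
→ y_solder = 6 and y_packaging = 9.
Shadow price of packaging = 9.

9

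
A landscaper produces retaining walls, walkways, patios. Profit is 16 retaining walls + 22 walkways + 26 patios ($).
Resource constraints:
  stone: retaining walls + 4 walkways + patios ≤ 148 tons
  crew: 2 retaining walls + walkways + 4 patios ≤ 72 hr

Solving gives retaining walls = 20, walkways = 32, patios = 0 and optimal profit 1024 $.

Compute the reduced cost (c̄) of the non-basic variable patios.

Both stone and crew are binding at x*.
From A_Bᵀ y = c: 1·y_stone + 2·y_crew = 16; 4·y_stone + 1·y_crew = 22.
This yields shadow prices y_stone = 4, y_crew = 6.
Reduced cost of patios: c₃ − yᵀa₃ = 26 − (4·1 + 6·4) = 26 − 28 = -2.

-2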